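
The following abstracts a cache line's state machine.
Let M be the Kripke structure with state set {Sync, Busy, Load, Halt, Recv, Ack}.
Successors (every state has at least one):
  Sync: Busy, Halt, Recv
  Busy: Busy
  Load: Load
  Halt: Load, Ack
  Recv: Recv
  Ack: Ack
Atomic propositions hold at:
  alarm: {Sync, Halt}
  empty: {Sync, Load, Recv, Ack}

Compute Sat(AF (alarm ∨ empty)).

Sat(alarm ∨ empty) = {Sync, Load, Halt, Recv, Ack}
AF (alarm ∨ empty): least fixpoint, start Z0 = {Sync, Load, Halt, Recv, Ack}, add states with every successor in Z. Already a fixed point.
Sat(AF (alarm ∨ empty)) = {Sync, Load, Halt, Recv, Ack}

{Sync, Load, Halt, Recv, Ack}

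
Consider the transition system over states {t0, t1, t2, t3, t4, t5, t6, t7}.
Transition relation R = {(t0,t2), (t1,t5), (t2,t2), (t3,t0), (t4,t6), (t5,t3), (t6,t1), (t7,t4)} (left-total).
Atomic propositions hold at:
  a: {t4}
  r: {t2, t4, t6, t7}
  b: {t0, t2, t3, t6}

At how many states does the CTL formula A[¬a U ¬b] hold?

5

Sat(¬a) = {t0, t1, t2, t3, t5, t6, t7}
Sat(¬b) = {t1, t4, t5, t7}
A[¬a U ¬b]: least fixpoint, start Z0 = Sat(¬b) = {t1, t4, t5, t7}, add states in Sat(¬a) with every successor in Z. Z1 = {t1, t4, t5, t6, t7}; fixed.
Sat(A[¬a U ¬b]) = {t1, t4, t5, t6, t7}
|Sat(A[¬a U ¬b])| = |{t1, t4, t5, t6, t7}| = 5.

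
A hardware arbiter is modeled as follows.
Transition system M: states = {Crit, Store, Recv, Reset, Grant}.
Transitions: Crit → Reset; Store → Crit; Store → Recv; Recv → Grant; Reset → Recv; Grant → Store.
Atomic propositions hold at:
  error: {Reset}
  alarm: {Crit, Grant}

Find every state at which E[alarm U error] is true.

{Crit, Reset}

E[alarm U error]: least fixpoint, start Z0 = Sat(error) = {Reset}, add states in Sat(alarm) with some successor in Z. Z1 = {Crit, Reset}; fixed.
Sat(E[alarm U error]) = {Crit, Reset}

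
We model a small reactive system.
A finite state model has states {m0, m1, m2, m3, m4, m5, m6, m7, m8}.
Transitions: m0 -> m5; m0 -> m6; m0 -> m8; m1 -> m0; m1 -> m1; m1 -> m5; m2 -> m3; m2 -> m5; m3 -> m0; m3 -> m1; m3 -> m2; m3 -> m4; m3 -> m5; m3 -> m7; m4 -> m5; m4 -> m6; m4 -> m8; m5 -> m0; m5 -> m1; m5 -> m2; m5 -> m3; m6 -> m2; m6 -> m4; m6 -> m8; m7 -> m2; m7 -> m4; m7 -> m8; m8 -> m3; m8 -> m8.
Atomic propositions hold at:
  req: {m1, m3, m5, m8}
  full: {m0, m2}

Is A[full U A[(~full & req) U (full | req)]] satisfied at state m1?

Sat(~full) = {m1, m3, m4, m5, m6, m7, m8}
Sat(~full & req) = {m1, m3, m5, m8}
Sat(full | req) = {m0, m1, m2, m3, m5, m8}
A[(~full & req) U (full | req)]: least fixpoint, start Z0 = Sat((full | req)) = {m0, m1, m2, m3, m5, m8}, add states in Sat(~full & req) with every successor in Z. Already a fixed point.
Sat(A[(~full & req) U (full | req)]) = {m0, m1, m2, m3, m5, m8}
A[full U A[(~full & req) U (full | req)]]: least fixpoint, start Z0 = Sat(A[(~full & req) U (full | req)]) = {m0, m1, m2, m3, m5, m8}, add states in Sat(full) with every successor in Z. Already a fixed point.
Sat(A[full U A[(~full & req) U (full | req)]]) = {m0, m1, m2, m3, m5, m8}
m1 ∈ Sat(A[full U A[(~full & req) U (full | req)]]) = {m0, m1, m2, m3, m5, m8}, so the formula holds at m1.

Yes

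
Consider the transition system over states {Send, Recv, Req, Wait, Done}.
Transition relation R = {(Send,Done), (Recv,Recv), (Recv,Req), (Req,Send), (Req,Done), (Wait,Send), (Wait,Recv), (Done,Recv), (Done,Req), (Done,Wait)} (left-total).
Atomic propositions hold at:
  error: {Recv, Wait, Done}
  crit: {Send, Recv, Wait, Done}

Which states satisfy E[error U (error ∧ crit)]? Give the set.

Sat(error ∧ crit) = {Recv, Wait, Done}
E[error U (error ∧ crit)]: least fixpoint, start Z0 = Sat((error ∧ crit)) = {Recv, Wait, Done}, add states in Sat(error) with some successor in Z. Already a fixed point.
Sat(E[error U (error ∧ crit)]) = {Recv, Wait, Done}

{Recv, Wait, Done}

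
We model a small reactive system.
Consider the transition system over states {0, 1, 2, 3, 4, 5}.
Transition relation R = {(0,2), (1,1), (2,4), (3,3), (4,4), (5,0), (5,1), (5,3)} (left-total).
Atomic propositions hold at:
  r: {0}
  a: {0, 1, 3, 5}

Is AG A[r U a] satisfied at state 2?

A[r U a]: least fixpoint, start Z0 = Sat(a) = {0, 1, 3, 5}, add states in Sat(r) with every successor in Z. Already a fixed point.
Sat(A[r U a]) = {0, 1, 3, 5}
AG A[r U a]: greatest fixpoint, start Z0 = {0, 1, 3, 5}, keep only states in Sat with every successor in Z. Z1 = {1, 3, 5}; Z2 = {1, 3}; fixed.
Sat(AG A[r U a]) = {1, 3}
2 ∉ Sat(AG A[r U a]) = {1, 3}, so the formula does not hold at 2.

No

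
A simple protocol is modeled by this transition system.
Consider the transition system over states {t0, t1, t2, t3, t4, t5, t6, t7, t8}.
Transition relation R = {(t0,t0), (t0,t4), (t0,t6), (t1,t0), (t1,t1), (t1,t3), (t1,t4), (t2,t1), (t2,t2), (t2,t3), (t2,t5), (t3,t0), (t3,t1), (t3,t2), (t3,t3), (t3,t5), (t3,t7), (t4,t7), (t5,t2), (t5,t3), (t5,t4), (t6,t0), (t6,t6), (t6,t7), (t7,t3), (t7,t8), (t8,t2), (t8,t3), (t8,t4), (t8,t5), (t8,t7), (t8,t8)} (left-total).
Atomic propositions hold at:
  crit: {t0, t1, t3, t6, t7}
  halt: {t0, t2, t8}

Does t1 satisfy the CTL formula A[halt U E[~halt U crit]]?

Yes

Sat(~halt) = {t1, t3, t4, t5, t6, t7}
E[~halt U crit]: least fixpoint, start Z0 = Sat(crit) = {t0, t1, t3, t6, t7}, add states in Sat(~halt) with some successor in Z. Z1 = {t0, t1, t3, t4, t5, t6, t7}; fixed.
Sat(E[~halt U crit]) = {t0, t1, t3, t4, t5, t6, t7}
A[halt U E[~halt U crit]]: least fixpoint, start Z0 = Sat(E[~halt U crit]) = {t0, t1, t3, t4, t5, t6, t7}, add states in Sat(halt) with every successor in Z. Already a fixed point.
Sat(A[halt U E[~halt U crit]]) = {t0, t1, t3, t4, t5, t6, t7}
t1 ∈ Sat(A[halt U E[~halt U crit]]) = {t0, t1, t3, t4, t5, t6, t7}, so the formula holds at t1.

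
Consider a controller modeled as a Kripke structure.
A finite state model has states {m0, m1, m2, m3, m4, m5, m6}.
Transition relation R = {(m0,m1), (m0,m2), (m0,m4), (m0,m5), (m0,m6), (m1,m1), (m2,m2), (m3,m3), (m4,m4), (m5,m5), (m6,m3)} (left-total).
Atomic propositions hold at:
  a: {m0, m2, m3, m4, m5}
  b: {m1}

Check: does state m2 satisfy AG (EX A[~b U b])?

Sat(~b) = {m0, m2, m3, m4, m5, m6}
A[~b U b]: least fixpoint, start Z0 = Sat(b) = {m1}, add states in Sat(~b) with every successor in Z. Already a fixed point.
Sat(A[~b U b]) = {m1}
Sat(EX A[~b U b]) = {s : some successor in {m1}} = {m0, m1}
AG (EX A[~b U b]): greatest fixpoint, start Z0 = {m0, m1}, keep only states in Sat with every successor in Z. Z1 = {m1}; fixed.
Sat(AG (EX A[~b U b])) = {m1}
m2 ∉ Sat(AG (EX A[~b U b])) = {m1}, so the formula does not hold at m2.

No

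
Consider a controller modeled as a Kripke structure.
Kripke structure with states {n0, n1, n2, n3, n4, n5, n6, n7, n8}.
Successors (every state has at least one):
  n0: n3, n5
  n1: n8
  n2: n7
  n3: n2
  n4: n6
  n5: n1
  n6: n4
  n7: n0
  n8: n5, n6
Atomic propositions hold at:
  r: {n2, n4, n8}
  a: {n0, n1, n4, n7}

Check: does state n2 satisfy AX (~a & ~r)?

Sat(~a) = {n2, n3, n5, n6, n8}
Sat(~r) = {n0, n1, n3, n5, n6, n7}
Sat(~a & ~r) = {n3, n5, n6}
Sat(AX (~a & ~r)) = {s : every successor in {n3, n5, n6}} = {n0, n4, n8}
n2 ∉ Sat(AX (~a & ~r)) = {n0, n4, n8}, so the formula does not hold at n2.

No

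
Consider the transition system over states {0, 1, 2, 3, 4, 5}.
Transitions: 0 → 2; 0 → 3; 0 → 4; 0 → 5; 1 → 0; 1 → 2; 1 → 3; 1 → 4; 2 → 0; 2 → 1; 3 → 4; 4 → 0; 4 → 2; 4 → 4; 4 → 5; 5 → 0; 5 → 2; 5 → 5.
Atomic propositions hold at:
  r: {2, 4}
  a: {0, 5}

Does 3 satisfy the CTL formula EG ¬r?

No

Sat(¬r) = {0, 1, 3, 5}
EG ¬r: greatest fixpoint, start Z0 = {0, 1, 3, 5}, keep only states in Sat with some successor in Z. Z1 = {0, 1, 5}; fixed.
Sat(EG ¬r) = {0, 1, 5}
3 ∉ Sat(EG ¬r) = {0, 1, 5}, so the formula does not hold at 3.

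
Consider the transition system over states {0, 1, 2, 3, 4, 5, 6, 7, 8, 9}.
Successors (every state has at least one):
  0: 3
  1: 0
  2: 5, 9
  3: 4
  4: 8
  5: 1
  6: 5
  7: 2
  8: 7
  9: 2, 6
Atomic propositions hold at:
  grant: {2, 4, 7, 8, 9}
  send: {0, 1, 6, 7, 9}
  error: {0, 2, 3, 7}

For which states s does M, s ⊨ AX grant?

Sat(AX grant) = {s : every successor in {2, 4, 7, 8, 9}} = {3, 4, 7, 8}

{3, 4, 7, 8}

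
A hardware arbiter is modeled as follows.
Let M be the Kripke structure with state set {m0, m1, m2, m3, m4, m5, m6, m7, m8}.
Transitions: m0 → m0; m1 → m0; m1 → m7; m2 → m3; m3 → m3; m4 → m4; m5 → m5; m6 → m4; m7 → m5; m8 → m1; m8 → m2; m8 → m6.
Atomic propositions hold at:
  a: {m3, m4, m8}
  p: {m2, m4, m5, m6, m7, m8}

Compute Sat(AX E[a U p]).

E[a U p]: least fixpoint, start Z0 = Sat(p) = {m2, m4, m5, m6, m7, m8}, add states in Sat(a) with some successor in Z. Already a fixed point.
Sat(E[a U p]) = {m2, m4, m5, m6, m7, m8}
Sat(AX E[a U p]) = {s : every successor in {m2, m4, m5, m6, m7, m8}} = {m4, m5, m6, m7}

{m4, m5, m6, m7}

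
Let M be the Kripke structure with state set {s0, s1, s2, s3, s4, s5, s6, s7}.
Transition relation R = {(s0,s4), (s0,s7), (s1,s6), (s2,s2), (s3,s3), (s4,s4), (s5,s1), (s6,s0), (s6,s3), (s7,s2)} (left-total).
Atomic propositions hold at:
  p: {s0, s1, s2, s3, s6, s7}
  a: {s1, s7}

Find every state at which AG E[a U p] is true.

E[a U p]: least fixpoint, start Z0 = Sat(p) = {s0, s1, s2, s3, s6, s7}, add states in Sat(a) with some successor in Z. Already a fixed point.
Sat(E[a U p]) = {s0, s1, s2, s3, s6, s7}
AG E[a U p]: greatest fixpoint, start Z0 = {s0, s1, s2, s3, s6, s7}, keep only states in Sat with every successor in Z. Z1 = {s1, s2, s3, s6, s7}; Z2 = {s1, s2, s3, s7}; Z3 = {s2, s3, s7}; fixed.
Sat(AG E[a U p]) = {s2, s3, s7}

{s2, s3, s7}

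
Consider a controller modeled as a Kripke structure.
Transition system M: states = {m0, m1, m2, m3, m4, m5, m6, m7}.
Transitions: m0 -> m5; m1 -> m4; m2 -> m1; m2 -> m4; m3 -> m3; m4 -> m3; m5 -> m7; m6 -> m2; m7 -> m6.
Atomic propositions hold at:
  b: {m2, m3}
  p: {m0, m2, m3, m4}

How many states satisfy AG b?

1

AG b: greatest fixpoint, start Z0 = {m2, m3}, keep only states in Sat with every successor in Z. Z1 = {m3}; fixed.
Sat(AG b) = {m3}
|Sat(AG b)| = |{m3}| = 1.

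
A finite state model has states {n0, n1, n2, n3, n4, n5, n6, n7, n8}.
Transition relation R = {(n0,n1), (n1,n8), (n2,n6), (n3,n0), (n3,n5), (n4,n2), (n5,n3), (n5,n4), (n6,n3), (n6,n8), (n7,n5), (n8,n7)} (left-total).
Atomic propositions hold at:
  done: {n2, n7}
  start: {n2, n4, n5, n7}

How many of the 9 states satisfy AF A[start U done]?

A[start U done]: least fixpoint, start Z0 = Sat(done) = {n2, n7}, add states in Sat(start) with every successor in Z. Z1 = {n2, n4, n7}; fixed.
Sat(A[start U done]) = {n2, n4, n7}
AF A[start U done]: least fixpoint, start Z0 = {n2, n4, n7}, add states with every successor in Z. Z1 = {n2, n4, n7, n8}; Z2 = {n1, n2, n4, n7, n8}; Z3 = {n0, n1, n2, n4, n7, n8}; fixed.
Sat(AF A[start U done]) = {n0, n1, n2, n4, n7, n8}
|Sat(AF A[start U done])| = |{n0, n1, n2, n4, n7, n8}| = 6.

6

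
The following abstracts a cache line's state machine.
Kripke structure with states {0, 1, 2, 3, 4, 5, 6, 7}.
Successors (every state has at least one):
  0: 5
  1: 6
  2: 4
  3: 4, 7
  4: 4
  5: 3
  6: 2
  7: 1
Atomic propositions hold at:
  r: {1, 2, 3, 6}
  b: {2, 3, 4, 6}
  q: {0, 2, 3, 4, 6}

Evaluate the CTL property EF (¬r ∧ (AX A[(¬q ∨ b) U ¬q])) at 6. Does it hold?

No

Sat(¬r) = {0, 4, 5, 7}
Sat(¬q) = {1, 5, 7}
Sat(¬q ∨ b) = {1, 2, 3, 4, 5, 6, 7}
A[(¬q ∨ b) U ¬q]: least fixpoint, start Z0 = Sat(¬q) = {1, 5, 7}, add states in Sat(¬q ∨ b) with every successor in Z. Already a fixed point.
Sat(A[(¬q ∨ b) U ¬q]) = {1, 5, 7}
Sat(AX A[(¬q ∨ b) U ¬q]) = {s : every successor in {1, 5, 7}} = {0, 7}
Sat(¬r ∧ (AX A[(¬q ∨ b) U ¬q])) = {0, 7}
EF (¬r ∧ (AX A[(¬q ∨ b) U ¬q])): least fixpoint, start Z0 = {0, 7}, add states with some successor in Z. Z1 = {0, 3, 7}; Z2 = {0, 3, 5, 7}; fixed.
Sat(EF (¬r ∧ (AX A[(¬q ∨ b) U ¬q]))) = {0, 3, 5, 7}
6 ∉ Sat(EF (¬r ∧ (AX A[(¬q ∨ b) U ¬q]))) = {0, 3, 5, 7}, so the formula does not hold at 6.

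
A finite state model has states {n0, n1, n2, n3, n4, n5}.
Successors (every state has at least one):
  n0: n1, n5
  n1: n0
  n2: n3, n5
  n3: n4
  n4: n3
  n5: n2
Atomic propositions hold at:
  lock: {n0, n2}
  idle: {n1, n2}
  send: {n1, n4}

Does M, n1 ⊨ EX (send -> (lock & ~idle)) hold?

Yes

Sat(~idle) = {n0, n3, n4, n5}
Sat(lock & ~idle) = {n0}
Sat(send -> (lock & ~idle)) = {n0, n2, n3, n5}
Sat(EX (send -> (lock & ~idle))) = {s : some successor in {n0, n2, n3, n5}} = {n0, n1, n2, n4, n5}
n1 ∈ Sat(EX (send -> (lock & ~idle))) = {n0, n1, n2, n4, n5}, so the formula holds at n1.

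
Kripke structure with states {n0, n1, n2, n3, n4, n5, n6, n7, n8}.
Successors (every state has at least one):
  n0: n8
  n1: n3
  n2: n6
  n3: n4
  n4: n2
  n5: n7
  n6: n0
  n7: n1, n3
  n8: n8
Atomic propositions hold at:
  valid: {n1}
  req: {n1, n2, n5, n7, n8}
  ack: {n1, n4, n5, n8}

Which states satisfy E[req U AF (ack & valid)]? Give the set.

Sat(ack & valid) = {n1}
AF (ack & valid): least fixpoint, start Z0 = {n1}, add states with every successor in Z. Already a fixed point.
Sat(AF (ack & valid)) = {n1}
E[req U AF (ack & valid)]: least fixpoint, start Z0 = Sat(AF (ack & valid)) = {n1}, add states in Sat(req) with some successor in Z. Z1 = {n1, n7}; Z2 = {n1, n5, n7}; fixed.
Sat(E[req U AF (ack & valid)]) = {n1, n5, n7}

{n1, n5, n7}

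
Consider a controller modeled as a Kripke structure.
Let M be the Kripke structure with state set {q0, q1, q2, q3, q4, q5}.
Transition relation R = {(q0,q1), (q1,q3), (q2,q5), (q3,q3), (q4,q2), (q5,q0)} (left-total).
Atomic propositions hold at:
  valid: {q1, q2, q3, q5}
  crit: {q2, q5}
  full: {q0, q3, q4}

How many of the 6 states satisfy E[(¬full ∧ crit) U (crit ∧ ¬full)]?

2

Sat(¬full) = {q1, q2, q5}
Sat(¬full ∧ crit) = {q2, q5}
Sat(crit ∧ ¬full) = {q2, q5}
E[(¬full ∧ crit) U (crit ∧ ¬full)]: least fixpoint, start Z0 = Sat((crit ∧ ¬full)) = {q2, q5}, add states in Sat(¬full ∧ crit) with some successor in Z. Already a fixed point.
Sat(E[(¬full ∧ crit) U (crit ∧ ¬full)]) = {q2, q5}
|Sat(E[(¬full ∧ crit) U (crit ∧ ¬full)])| = |{q2, q5}| = 2.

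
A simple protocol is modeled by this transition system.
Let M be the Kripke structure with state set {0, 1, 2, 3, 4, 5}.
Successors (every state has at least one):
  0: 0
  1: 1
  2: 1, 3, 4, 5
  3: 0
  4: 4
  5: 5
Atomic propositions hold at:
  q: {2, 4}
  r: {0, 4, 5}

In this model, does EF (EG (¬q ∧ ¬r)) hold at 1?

Sat(¬q) = {0, 1, 3, 5}
Sat(¬r) = {1, 2, 3}
Sat(¬q ∧ ¬r) = {1, 3}
EG (¬q ∧ ¬r): greatest fixpoint, start Z0 = {1, 3}, keep only states in Sat with some successor in Z. Z1 = {1}; fixed.
Sat(EG (¬q ∧ ¬r)) = {1}
EF (EG (¬q ∧ ¬r)): least fixpoint, start Z0 = {1}, add states with some successor in Z. Z1 = {1, 2}; fixed.
Sat(EF (EG (¬q ∧ ¬r))) = {1, 2}
1 ∈ Sat(EF (EG (¬q ∧ ¬r))) = {1, 2}, so the formula holds at 1.

Yes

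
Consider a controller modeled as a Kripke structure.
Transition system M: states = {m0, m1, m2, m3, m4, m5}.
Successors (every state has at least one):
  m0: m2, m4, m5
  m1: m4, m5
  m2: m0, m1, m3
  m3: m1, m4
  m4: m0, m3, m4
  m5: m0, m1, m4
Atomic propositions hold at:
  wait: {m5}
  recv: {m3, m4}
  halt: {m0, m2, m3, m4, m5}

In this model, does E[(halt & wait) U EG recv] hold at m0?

Sat(halt & wait) = {m5}
EG recv: greatest fixpoint, start Z0 = {m3, m4}, keep only states in Sat with some successor in Z. Already a fixed point.
Sat(EG recv) = {m3, m4}
E[(halt & wait) U EG recv]: least fixpoint, start Z0 = Sat(EG recv) = {m3, m4}, add states in Sat(halt & wait) with some successor in Z. Z1 = {m3, m4, m5}; fixed.
Sat(E[(halt & wait) U EG recv]) = {m3, m4, m5}
m0 ∉ Sat(E[(halt & wait) U EG recv]) = {m3, m4, m5}, so the formula does not hold at m0.

No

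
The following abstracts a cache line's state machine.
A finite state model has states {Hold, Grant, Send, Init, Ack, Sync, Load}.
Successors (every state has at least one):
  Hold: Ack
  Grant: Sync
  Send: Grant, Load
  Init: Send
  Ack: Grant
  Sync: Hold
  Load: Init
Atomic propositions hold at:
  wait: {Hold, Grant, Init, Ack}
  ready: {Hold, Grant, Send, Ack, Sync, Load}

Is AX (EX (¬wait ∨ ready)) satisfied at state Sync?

Sat(¬wait) = {Send, Sync, Load}
Sat(¬wait ∨ ready) = {Hold, Grant, Send, Ack, Sync, Load}
Sat(EX (¬wait ∨ ready)) = {s : some successor in {Hold, Grant, Send, Ack, Sync, Load}} = {Hold, Grant, Send, Init, Ack, Sync}
Sat(AX (EX (¬wait ∨ ready))) = {s : every successor in {Hold, Grant, Send, Init, Ack, Sync}} = {Hold, Grant, Init, Ack, Sync, Load}
Sync ∈ Sat(AX (EX (¬wait ∨ ready))) = {Hold, Grant, Init, Ack, Sync, Load}, so the formula holds at Sync.

Yes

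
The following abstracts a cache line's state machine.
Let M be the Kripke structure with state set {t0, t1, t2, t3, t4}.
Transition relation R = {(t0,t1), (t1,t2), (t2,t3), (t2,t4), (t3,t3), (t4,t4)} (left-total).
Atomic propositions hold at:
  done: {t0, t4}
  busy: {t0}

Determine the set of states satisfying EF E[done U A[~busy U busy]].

{t0}

Sat(~busy) = {t1, t2, t3, t4}
A[~busy U busy]: least fixpoint, start Z0 = Sat(busy) = {t0}, add states in Sat(~busy) with every successor in Z. Already a fixed point.
Sat(A[~busy U busy]) = {t0}
E[done U A[~busy U busy]]: least fixpoint, start Z0 = Sat(A[~busy U busy]) = {t0}, add states in Sat(done) with some successor in Z. Already a fixed point.
Sat(E[done U A[~busy U busy]]) = {t0}
EF E[done U A[~busy U busy]]: least fixpoint, start Z0 = {t0}, add states with some successor in Z. Already a fixed point.
Sat(EF E[done U A[~busy U busy]]) = {t0}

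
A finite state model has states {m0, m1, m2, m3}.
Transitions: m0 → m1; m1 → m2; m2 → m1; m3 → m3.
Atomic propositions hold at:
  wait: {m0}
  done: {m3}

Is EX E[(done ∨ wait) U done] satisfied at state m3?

Sat(done ∨ wait) = {m0, m3}
E[(done ∨ wait) U done]: least fixpoint, start Z0 = Sat(done) = {m3}, add states in Sat(done ∨ wait) with some successor in Z. Already a fixed point.
Sat(E[(done ∨ wait) U done]) = {m3}
Sat(EX E[(done ∨ wait) U done]) = {s : some successor in {m3}} = {m3}
m3 ∈ Sat(EX E[(done ∨ wait) U done]) = {m3}, so the formula holds at m3.

Yes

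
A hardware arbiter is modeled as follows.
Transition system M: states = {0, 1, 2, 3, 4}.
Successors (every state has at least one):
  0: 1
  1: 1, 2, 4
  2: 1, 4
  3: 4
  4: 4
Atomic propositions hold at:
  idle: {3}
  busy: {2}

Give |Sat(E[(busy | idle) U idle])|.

1

Sat(busy | idle) = {2, 3}
E[(busy | idle) U idle]: least fixpoint, start Z0 = Sat(idle) = {3}, add states in Sat(busy | idle) with some successor in Z. Already a fixed point.
Sat(E[(busy | idle) U idle]) = {3}
|Sat(E[(busy | idle) U idle])| = |{3}| = 1.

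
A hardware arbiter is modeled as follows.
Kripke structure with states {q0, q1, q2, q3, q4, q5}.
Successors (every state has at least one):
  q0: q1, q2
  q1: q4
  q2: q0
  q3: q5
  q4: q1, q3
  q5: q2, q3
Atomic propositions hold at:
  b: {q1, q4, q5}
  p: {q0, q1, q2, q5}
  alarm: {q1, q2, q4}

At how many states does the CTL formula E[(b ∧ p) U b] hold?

Sat(b ∧ p) = {q1, q5}
E[(b ∧ p) U b]: least fixpoint, start Z0 = Sat(b) = {q1, q4, q5}, add states in Sat(b ∧ p) with some successor in Z. Already a fixed point.
Sat(E[(b ∧ p) U b]) = {q1, q4, q5}
|Sat(E[(b ∧ p) U b])| = |{q1, q4, q5}| = 3.

3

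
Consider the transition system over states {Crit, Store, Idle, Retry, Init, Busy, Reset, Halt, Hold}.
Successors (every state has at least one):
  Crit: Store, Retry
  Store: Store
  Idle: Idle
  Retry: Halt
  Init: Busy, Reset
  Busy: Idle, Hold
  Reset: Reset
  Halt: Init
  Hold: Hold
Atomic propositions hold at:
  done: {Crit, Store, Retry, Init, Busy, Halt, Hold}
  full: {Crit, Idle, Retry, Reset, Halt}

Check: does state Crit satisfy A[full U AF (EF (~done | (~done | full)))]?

Yes

Sat(~done) = {Idle, Reset}
Sat(~done | full) = {Crit, Idle, Retry, Reset, Halt}
Sat(~done | (~done | full)) = {Crit, Idle, Retry, Reset, Halt}
EF (~done | (~done | full)): least fixpoint, start Z0 = {Crit, Idle, Retry, Reset, Halt}, add states with some successor in Z. Z1 = {Crit, Idle, Retry, Init, Busy, Reset, Halt}; fixed.
Sat(EF (~done | (~done | full))) = {Crit, Idle, Retry, Init, Busy, Reset, Halt}
AF (EF (~done | (~done | full))): least fixpoint, start Z0 = {Crit, Idle, Retry, Init, Busy, Reset, Halt}, add states with every successor in Z. Already a fixed point.
Sat(AF (EF (~done | (~done | full)))) = {Crit, Idle, Retry, Init, Busy, Reset, Halt}
A[full U AF (EF (~done | (~done | full)))]: least fixpoint, start Z0 = Sat(AF (EF (~done | (~done | full)))) = {Crit, Idle, Retry, Init, Busy, Reset, Halt}, add states in Sat(full) with every successor in Z. Already a fixed point.
Sat(A[full U AF (EF (~done | (~done | full)))]) = {Crit, Idle, Retry, Init, Busy, Reset, Halt}
Crit ∈ Sat(A[full U AF (EF (~done | (~done | full)))]) = {Crit, Idle, Retry, Init, Busy, Reset, Halt}, so the formula holds at Crit.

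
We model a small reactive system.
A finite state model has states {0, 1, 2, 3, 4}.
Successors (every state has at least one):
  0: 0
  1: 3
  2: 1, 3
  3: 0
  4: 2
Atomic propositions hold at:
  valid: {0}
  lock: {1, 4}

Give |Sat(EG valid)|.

1

EG valid: greatest fixpoint, start Z0 = {0}, keep only states in Sat with some successor in Z. Already a fixed point.
Sat(EG valid) = {0}
|Sat(EG valid)| = |{0}| = 1.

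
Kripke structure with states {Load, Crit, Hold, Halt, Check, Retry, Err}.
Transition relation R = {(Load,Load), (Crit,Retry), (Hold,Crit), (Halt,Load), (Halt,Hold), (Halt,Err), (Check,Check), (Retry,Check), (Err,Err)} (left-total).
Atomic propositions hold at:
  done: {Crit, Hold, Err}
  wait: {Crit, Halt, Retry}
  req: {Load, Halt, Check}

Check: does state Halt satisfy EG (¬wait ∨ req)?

Yes

Sat(¬wait) = {Load, Hold, Check, Err}
Sat(¬wait ∨ req) = {Load, Hold, Halt, Check, Err}
EG (¬wait ∨ req): greatest fixpoint, start Z0 = {Load, Hold, Halt, Check, Err}, keep only states in Sat with some successor in Z. Z1 = {Load, Halt, Check, Err}; fixed.
Sat(EG (¬wait ∨ req)) = {Load, Halt, Check, Err}
Halt ∈ Sat(EG (¬wait ∨ req)) = {Load, Halt, Check, Err}, so the formula holds at Halt.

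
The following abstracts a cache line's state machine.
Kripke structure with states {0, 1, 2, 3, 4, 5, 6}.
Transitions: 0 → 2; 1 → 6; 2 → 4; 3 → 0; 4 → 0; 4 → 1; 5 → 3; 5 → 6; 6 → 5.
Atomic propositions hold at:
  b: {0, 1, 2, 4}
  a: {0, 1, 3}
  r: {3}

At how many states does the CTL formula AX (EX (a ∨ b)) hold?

4

Sat(a ∨ b) = {0, 1, 2, 3, 4}
Sat(EX (a ∨ b)) = {s : some successor in {0, 1, 2, 3, 4}} = {0, 2, 3, 4, 5}
Sat(AX (EX (a ∨ b))) = {s : every successor in {0, 2, 3, 4, 5}} = {0, 2, 3, 6}
|Sat(AX (EX (a ∨ b)))| = |{0, 2, 3, 6}| = 4.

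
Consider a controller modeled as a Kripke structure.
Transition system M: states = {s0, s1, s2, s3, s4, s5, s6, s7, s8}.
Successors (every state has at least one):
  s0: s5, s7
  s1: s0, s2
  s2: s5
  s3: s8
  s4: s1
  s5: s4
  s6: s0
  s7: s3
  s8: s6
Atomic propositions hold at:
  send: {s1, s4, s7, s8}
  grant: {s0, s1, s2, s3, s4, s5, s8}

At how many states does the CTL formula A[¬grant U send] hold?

Sat(¬grant) = {s6, s7}
A[¬grant U send]: least fixpoint, start Z0 = Sat(send) = {s1, s4, s7, s8}, add states in Sat(¬grant) with every successor in Z. Already a fixed point.
Sat(A[¬grant U send]) = {s1, s4, s7, s8}
|Sat(A[¬grant U send])| = |{s1, s4, s7, s8}| = 4.

4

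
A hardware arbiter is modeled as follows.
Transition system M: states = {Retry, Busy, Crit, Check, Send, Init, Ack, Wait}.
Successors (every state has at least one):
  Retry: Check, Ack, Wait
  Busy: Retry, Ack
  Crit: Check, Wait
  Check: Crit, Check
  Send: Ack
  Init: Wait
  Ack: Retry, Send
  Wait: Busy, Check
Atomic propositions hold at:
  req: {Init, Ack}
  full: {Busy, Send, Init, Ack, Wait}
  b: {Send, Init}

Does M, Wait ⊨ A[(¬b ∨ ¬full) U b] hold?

No

Sat(¬b) = {Retry, Busy, Crit, Check, Ack, Wait}
Sat(¬full) = {Retry, Crit, Check}
Sat(¬b ∨ ¬full) = {Retry, Busy, Crit, Check, Ack, Wait}
A[(¬b ∨ ¬full) U b]: least fixpoint, start Z0 = Sat(b) = {Send, Init}, add states in Sat(¬b ∨ ¬full) with every successor in Z. Already a fixed point.
Sat(A[(¬b ∨ ¬full) U b]) = {Send, Init}
Wait ∉ Sat(A[(¬b ∨ ¬full) U b]) = {Send, Init}, so the formula does not hold at Wait.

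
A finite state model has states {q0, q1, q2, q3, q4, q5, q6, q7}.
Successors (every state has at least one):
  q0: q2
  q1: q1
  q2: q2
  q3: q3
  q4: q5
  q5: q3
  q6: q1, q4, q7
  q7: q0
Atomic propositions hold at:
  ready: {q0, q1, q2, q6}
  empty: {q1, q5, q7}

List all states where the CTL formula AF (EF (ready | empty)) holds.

{q0, q1, q2, q4, q5, q6, q7}

Sat(ready | empty) = {q0, q1, q2, q5, q6, q7}
EF (ready | empty): least fixpoint, start Z0 = {q0, q1, q2, q5, q6, q7}, add states with some successor in Z. Z1 = {q0, q1, q2, q4, q5, q6, q7}; fixed.
Sat(EF (ready | empty)) = {q0, q1, q2, q4, q5, q6, q7}
AF (EF (ready | empty)): least fixpoint, start Z0 = {q0, q1, q2, q4, q5, q6, q7}, add states with every successor in Z. Already a fixed point.
Sat(AF (EF (ready | empty))) = {q0, q1, q2, q4, q5, q6, q7}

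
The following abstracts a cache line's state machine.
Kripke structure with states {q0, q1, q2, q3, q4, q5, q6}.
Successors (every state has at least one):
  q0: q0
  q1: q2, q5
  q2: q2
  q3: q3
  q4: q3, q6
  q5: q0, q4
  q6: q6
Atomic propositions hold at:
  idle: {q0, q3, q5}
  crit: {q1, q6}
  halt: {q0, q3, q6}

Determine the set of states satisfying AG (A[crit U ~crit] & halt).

{q0, q3}

Sat(~crit) = {q0, q2, q3, q4, q5}
A[crit U ~crit]: least fixpoint, start Z0 = Sat(~crit) = {q0, q2, q3, q4, q5}, add states in Sat(crit) with every successor in Z. Z1 = {q0, q1, q2, q3, q4, q5}; fixed.
Sat(A[crit U ~crit]) = {q0, q1, q2, q3, q4, q5}
Sat(A[crit U ~crit] & halt) = {q0, q3}
AG (A[crit U ~crit] & halt): greatest fixpoint, start Z0 = {q0, q3}, keep only states in Sat with every successor in Z. Already a fixed point.
Sat(AG (A[crit U ~crit] & halt)) = {q0, q3}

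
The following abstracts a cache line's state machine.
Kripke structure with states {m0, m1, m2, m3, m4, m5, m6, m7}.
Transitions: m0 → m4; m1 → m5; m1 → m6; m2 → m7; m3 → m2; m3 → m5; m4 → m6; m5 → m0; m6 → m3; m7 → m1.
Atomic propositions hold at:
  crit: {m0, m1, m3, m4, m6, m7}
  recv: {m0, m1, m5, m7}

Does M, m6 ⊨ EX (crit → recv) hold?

Sat(crit → recv) = {m0, m1, m2, m5, m7}
Sat(EX (crit → recv)) = {s : some successor in {m0, m1, m2, m5, m7}} = {m1, m2, m3, m5, m7}
m6 ∉ Sat(EX (crit → recv)) = {m1, m2, m3, m5, m7}, so the formula does not hold at m6.

No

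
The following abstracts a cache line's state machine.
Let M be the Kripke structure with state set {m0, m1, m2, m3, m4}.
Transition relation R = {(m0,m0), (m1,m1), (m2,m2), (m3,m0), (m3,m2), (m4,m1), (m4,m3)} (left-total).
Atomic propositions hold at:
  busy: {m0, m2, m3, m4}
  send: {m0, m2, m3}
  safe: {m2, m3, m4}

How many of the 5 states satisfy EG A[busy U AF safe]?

3

AF safe: least fixpoint, start Z0 = {m2, m3, m4}, add states with every successor in Z. Already a fixed point.
Sat(AF safe) = {m2, m3, m4}
A[busy U AF safe]: least fixpoint, start Z0 = Sat(AF safe) = {m2, m3, m4}, add states in Sat(busy) with every successor in Z. Already a fixed point.
Sat(A[busy U AF safe]) = {m2, m3, m4}
EG A[busy U AF safe]: greatest fixpoint, start Z0 = {m2, m3, m4}, keep only states in Sat with some successor in Z. Already a fixed point.
Sat(EG A[busy U AF safe]) = {m2, m3, m4}
|Sat(EG A[busy U AF safe])| = |{m2, m3, m4}| = 3.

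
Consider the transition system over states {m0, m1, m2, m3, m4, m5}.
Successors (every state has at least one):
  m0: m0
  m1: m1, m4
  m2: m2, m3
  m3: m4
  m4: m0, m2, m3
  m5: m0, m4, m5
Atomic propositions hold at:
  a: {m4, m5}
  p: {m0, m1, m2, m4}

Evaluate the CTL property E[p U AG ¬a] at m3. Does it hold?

Sat(¬a) = {m0, m1, m2, m3}
AG ¬a: greatest fixpoint, start Z0 = {m0, m1, m2, m3}, keep only states in Sat with every successor in Z. Z1 = {m0, m2}; Z2 = {m0}; fixed.
Sat(AG ¬a) = {m0}
E[p U AG ¬a]: least fixpoint, start Z0 = Sat(AG ¬a) = {m0}, add states in Sat(p) with some successor in Z. Z1 = {m0, m4}; Z2 = {m0, m1, m4}; fixed.
Sat(E[p U AG ¬a]) = {m0, m1, m4}
m3 ∉ Sat(E[p U AG ¬a]) = {m0, m1, m4}, so the formula does not hold at m3.

No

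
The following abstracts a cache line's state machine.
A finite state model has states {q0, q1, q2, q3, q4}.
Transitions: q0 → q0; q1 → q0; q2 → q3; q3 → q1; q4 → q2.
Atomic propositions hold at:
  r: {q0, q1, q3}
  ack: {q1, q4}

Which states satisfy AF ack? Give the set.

{q1, q2, q3, q4}

AF ack: least fixpoint, start Z0 = {q1, q4}, add states with every successor in Z. Z1 = {q1, q3, q4}; Z2 = {q1, q2, q3, q4}; fixed.
Sat(AF ack) = {q1, q2, q3, q4}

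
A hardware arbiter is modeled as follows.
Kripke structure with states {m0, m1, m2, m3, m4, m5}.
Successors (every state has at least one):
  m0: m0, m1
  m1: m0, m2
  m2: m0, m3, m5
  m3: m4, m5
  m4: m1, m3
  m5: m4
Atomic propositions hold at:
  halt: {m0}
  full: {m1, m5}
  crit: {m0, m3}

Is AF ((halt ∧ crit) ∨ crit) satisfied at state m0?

Sat(halt ∧ crit) = {m0}
Sat((halt ∧ crit) ∨ crit) = {m0, m3}
AF ((halt ∧ crit) ∨ crit): least fixpoint, start Z0 = {m0, m3}, add states with every successor in Z. Already a fixed point.
Sat(AF ((halt ∧ crit) ∨ crit)) = {m0, m3}
m0 ∈ Sat(AF ((halt ∧ crit) ∨ crit)) = {m0, m3}, so the formula holds at m0.

Yes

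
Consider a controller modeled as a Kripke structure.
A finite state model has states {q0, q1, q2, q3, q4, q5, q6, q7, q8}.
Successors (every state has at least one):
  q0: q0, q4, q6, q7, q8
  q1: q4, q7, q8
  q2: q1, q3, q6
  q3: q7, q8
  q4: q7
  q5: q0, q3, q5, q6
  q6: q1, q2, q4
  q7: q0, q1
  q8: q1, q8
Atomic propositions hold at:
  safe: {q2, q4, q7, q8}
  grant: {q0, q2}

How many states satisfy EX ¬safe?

6

Sat(¬safe) = {q0, q1, q3, q5, q6}
Sat(EX ¬safe) = {s : some successor in {q0, q1, q3, q5, q6}} = {q0, q2, q5, q6, q7, q8}
|Sat(EX ¬safe)| = |{q0, q2, q5, q6, q7, q8}| = 6.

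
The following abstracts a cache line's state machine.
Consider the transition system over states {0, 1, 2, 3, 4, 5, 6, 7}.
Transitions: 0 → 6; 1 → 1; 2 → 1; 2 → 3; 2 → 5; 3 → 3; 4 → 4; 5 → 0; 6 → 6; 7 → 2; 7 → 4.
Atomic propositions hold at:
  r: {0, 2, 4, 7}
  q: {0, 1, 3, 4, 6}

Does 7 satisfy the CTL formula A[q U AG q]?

No

AG q: greatest fixpoint, start Z0 = {0, 1, 3, 4, 6}, keep only states in Sat with every successor in Z. Already a fixed point.
Sat(AG q) = {0, 1, 3, 4, 6}
A[q U AG q]: least fixpoint, start Z0 = Sat(AG q) = {0, 1, 3, 4, 6}, add states in Sat(q) with every successor in Z. Already a fixed point.
Sat(A[q U AG q]) = {0, 1, 3, 4, 6}
7 ∉ Sat(A[q U AG q]) = {0, 1, 3, 4, 6}, so the formula does not hold at 7.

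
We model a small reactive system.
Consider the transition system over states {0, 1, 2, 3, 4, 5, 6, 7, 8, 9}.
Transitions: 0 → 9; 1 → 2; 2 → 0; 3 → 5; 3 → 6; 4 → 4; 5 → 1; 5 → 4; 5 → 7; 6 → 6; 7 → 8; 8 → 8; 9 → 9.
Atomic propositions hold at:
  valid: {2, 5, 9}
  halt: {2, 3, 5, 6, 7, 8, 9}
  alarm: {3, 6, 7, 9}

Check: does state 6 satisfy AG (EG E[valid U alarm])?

Yes

E[valid U alarm]: least fixpoint, start Z0 = Sat(alarm) = {3, 6, 7, 9}, add states in Sat(valid) with some successor in Z. Z1 = {3, 5, 6, 7, 9}; fixed.
Sat(E[valid U alarm]) = {3, 5, 6, 7, 9}
EG E[valid U alarm]: greatest fixpoint, start Z0 = {3, 5, 6, 7, 9}, keep only states in Sat with some successor in Z. Z1 = {3, 5, 6, 9}; Z2 = {3, 6, 9}; fixed.
Sat(EG E[valid U alarm]) = {3, 6, 9}
AG (EG E[valid U alarm]): greatest fixpoint, start Z0 = {3, 6, 9}, keep only states in Sat with every successor in Z. Z1 = {6, 9}; fixed.
Sat(AG (EG E[valid U alarm])) = {6, 9}
6 ∈ Sat(AG (EG E[valid U alarm])) = {6, 9}, so the formula holds at 6.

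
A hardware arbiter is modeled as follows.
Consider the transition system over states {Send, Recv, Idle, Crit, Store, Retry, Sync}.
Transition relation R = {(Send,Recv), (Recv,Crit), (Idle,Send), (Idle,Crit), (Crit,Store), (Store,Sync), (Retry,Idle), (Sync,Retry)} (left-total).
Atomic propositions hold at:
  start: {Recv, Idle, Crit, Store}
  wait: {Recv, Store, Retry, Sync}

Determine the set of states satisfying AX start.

{Send, Recv, Crit, Retry}

Sat(AX start) = {s : every successor in {Recv, Idle, Crit, Store}} = {Send, Recv, Crit, Retry}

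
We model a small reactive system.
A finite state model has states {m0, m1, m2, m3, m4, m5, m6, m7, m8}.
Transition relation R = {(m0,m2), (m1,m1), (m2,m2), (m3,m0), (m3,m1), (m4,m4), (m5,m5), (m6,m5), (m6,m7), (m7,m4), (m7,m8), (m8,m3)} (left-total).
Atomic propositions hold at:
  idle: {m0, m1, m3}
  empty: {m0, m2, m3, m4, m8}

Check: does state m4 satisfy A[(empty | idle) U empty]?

Sat(empty | idle) = {m0, m1, m2, m3, m4, m8}
A[(empty | idle) U empty]: least fixpoint, start Z0 = Sat(empty) = {m0, m2, m3, m4, m8}, add states in Sat(empty | idle) with every successor in Z. Already a fixed point.
Sat(A[(empty | idle) U empty]) = {m0, m2, m3, m4, m8}
m4 ∈ Sat(A[(empty | idle) U empty]) = {m0, m2, m3, m4, m8}, so the formula holds at m4.

Yes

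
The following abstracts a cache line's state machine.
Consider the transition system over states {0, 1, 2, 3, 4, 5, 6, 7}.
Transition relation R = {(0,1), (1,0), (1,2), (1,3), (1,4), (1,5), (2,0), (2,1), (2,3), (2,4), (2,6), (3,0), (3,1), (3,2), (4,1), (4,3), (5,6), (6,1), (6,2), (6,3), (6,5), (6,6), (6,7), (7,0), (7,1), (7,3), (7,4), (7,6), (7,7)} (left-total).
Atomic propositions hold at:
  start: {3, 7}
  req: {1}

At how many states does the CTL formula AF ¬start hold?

7

Sat(¬start) = {0, 1, 2, 4, 5, 6}
AF ¬start: least fixpoint, start Z0 = {0, 1, 2, 4, 5, 6}, add states with every successor in Z. Z1 = {0, 1, 2, 3, 4, 5, 6}; fixed.
Sat(AF ¬start) = {0, 1, 2, 3, 4, 5, 6}
|Sat(AF ¬start)| = |{0, 1, 2, 3, 4, 5, 6}| = 7.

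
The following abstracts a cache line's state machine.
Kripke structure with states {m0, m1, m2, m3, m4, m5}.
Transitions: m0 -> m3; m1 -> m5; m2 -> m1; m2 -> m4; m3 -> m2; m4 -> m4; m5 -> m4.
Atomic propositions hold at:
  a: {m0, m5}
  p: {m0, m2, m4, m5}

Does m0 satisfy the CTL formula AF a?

AF a: least fixpoint, start Z0 = {m0, m5}, add states with every successor in Z. Z1 = {m0, m1, m5}; fixed.
Sat(AF a) = {m0, m1, m5}
m0 ∈ Sat(AF a) = {m0, m1, m5}, so the formula holds at m0.

Yes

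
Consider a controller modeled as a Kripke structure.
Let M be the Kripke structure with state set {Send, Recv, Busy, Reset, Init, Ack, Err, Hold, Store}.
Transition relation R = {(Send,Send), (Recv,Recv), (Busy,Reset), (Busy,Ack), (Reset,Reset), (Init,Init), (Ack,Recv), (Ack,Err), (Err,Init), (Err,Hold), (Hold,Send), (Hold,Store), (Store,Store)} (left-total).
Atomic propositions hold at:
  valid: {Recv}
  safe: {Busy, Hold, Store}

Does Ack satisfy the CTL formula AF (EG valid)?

No

EG valid: greatest fixpoint, start Z0 = {Recv}, keep only states in Sat with some successor in Z. Already a fixed point.
Sat(EG valid) = {Recv}
AF (EG valid): least fixpoint, start Z0 = {Recv}, add states with every successor in Z. Already a fixed point.
Sat(AF (EG valid)) = {Recv}
Ack ∉ Sat(AF (EG valid)) = {Recv}, so the formula does not hold at Ack.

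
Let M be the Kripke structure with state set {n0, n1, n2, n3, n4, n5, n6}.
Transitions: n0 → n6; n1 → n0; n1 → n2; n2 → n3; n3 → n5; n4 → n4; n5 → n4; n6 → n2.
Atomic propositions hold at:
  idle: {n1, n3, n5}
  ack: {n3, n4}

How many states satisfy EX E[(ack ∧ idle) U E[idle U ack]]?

4

Sat(ack ∧ idle) = {n3}
E[idle U ack]: least fixpoint, start Z0 = Sat(ack) = {n3, n4}, add states in Sat(idle) with some successor in Z. Z1 = {n3, n4, n5}; fixed.
Sat(E[idle U ack]) = {n3, n4, n5}
E[(ack ∧ idle) U E[idle U ack]]: least fixpoint, start Z0 = Sat(E[idle U ack]) = {n3, n4, n5}, add states in Sat(ack ∧ idle) with some successor in Z. Already a fixed point.
Sat(E[(ack ∧ idle) U E[idle U ack]]) = {n3, n4, n5}
Sat(EX E[(ack ∧ idle) U E[idle U ack]]) = {s : some successor in {n3, n4, n5}} = {n2, n3, n4, n5}
|Sat(EX E[(ack ∧ idle) U E[idle U ack]])| = |{n2, n3, n4, n5}| = 4.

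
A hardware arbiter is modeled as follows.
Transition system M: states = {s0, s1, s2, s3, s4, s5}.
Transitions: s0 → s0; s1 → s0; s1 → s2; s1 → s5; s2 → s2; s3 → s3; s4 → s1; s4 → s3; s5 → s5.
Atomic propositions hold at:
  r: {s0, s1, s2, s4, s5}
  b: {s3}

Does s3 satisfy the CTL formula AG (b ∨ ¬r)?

Yes

Sat(¬r) = {s3}
Sat(b ∨ ¬r) = {s3}
AG (b ∨ ¬r): greatest fixpoint, start Z0 = {s3}, keep only states in Sat with every successor in Z. Already a fixed point.
Sat(AG (b ∨ ¬r)) = {s3}
s3 ∈ Sat(AG (b ∨ ¬r)) = {s3}, so the formula holds at s3.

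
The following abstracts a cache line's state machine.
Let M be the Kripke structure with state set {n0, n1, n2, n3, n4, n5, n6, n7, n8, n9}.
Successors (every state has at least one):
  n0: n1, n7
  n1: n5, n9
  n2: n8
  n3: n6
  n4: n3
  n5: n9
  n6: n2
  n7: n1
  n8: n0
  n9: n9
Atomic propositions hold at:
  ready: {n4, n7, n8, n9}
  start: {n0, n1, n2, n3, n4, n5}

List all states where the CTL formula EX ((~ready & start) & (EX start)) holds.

{n0, n7, n8}

Sat(~ready) = {n0, n1, n2, n3, n5, n6}
Sat(~ready & start) = {n0, n1, n2, n3, n5}
Sat(EX start) = {s : some successor in {n0, n1, n2, n3, n4, n5}} = {n0, n1, n4, n6, n7, n8}
Sat((~ready & start) & (EX start)) = {n0, n1}
Sat(EX ((~ready & start) & (EX start))) = {s : some successor in {n0, n1}} = {n0, n7, n8}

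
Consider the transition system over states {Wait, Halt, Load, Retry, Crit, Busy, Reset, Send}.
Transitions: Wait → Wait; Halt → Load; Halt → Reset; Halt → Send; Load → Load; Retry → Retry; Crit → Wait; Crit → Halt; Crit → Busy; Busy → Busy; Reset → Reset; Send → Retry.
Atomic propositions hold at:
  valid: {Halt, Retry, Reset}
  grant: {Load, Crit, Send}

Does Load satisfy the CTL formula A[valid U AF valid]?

AF valid: least fixpoint, start Z0 = {Halt, Retry, Reset}, add states with every successor in Z. Z1 = {Halt, Retry, Reset, Send}; fixed.
Sat(AF valid) = {Halt, Retry, Reset, Send}
A[valid U AF valid]: least fixpoint, start Z0 = Sat(AF valid) = {Halt, Retry, Reset, Send}, add states in Sat(valid) with every successor in Z. Already a fixed point.
Sat(A[valid U AF valid]) = {Halt, Retry, Reset, Send}
Load ∉ Sat(A[valid U AF valid]) = {Halt, Retry, Reset, Send}, so the formula does not hold at Load.

No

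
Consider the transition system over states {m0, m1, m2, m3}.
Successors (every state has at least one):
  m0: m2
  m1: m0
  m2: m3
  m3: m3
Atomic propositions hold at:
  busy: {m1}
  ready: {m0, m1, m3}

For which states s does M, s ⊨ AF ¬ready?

Sat(¬ready) = {m2}
AF ¬ready: least fixpoint, start Z0 = {m2}, add states with every successor in Z. Z1 = {m0, m2}; Z2 = {m0, m1, m2}; fixed.
Sat(AF ¬ready) = {m0, m1, m2}

{m0, m1, m2}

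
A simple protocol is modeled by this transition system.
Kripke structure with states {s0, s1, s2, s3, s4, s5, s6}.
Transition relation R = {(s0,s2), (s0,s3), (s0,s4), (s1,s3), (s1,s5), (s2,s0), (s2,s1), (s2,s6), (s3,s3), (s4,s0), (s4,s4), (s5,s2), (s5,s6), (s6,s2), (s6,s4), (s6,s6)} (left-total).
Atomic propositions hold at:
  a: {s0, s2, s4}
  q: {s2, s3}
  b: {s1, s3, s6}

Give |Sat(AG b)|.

1

AG b: greatest fixpoint, start Z0 = {s1, s3, s6}, keep only states in Sat with every successor in Z. Z1 = {s3}; fixed.
Sat(AG b) = {s3}
|Sat(AG b)| = |{s3}| = 1.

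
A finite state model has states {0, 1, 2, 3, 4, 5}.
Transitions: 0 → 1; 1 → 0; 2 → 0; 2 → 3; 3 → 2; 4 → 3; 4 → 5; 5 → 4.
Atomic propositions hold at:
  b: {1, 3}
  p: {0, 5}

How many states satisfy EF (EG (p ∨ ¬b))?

2

Sat(¬b) = {0, 2, 4, 5}
Sat(p ∨ ¬b) = {0, 2, 4, 5}
EG (p ∨ ¬b): greatest fixpoint, start Z0 = {0, 2, 4, 5}, keep only states in Sat with some successor in Z. Z1 = {2, 4, 5}; Z2 = {4, 5}; fixed.
Sat(EG (p ∨ ¬b)) = {4, 5}
EF (EG (p ∨ ¬b)): least fixpoint, start Z0 = {4, 5}, add states with some successor in Z. Already a fixed point.
Sat(EF (EG (p ∨ ¬b))) = {4, 5}
|Sat(EF (EG (p ∨ ¬b)))| = |{4, 5}| = 2.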